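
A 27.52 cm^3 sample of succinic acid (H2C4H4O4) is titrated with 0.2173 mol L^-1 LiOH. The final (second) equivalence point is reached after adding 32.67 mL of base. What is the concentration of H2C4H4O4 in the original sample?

0.129 M

n(LiOH) = 0.2173 x 0.03267 = 0.007099 mol.
At the final (second) equivalence point, 2 mol OH^- react per mol H2C4H4O4, so n(H2C4H4O4) = 0.007099 / 2 = 0.003550 mol.
[H2C4H4O4] = 0.003550 / 0.02752 L = 0.129 M.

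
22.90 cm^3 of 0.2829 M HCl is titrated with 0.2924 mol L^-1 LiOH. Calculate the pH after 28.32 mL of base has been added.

n(acid) = 0.2829 x 0.02290 = 0.006478 mol; n(LiOH) added = 0.2924 x 0.02832 = 0.008281 mol.
Base is in excess by 0.008281 - 0.006478 = 0.001802 mol in a total volume of 0.05122 L.
[OH^-] = 0.001802/0.05122 = 0.03519 M, so pOH = 1.45 and pH = 14.00 - 1.45 = 12.55.

12.55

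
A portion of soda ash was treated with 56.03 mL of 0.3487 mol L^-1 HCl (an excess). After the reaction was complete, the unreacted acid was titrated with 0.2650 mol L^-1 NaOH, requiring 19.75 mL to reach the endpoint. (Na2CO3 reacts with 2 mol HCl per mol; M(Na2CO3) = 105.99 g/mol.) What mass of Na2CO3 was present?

Total n(HCl) added = 0.3487 x 0.05603 = 0.01954 mol.
n(NaOH) used = 0.2650 x 0.01975 = 0.005234 mol, which equals the excess n(HCl).
So n(HCl) consumed by the sample = 0.01954 - 0.005234 = 0.01430 mol.
n(Na2CO3) = 0.01430 / 2 = 0.007152 mol.
mass = 0.007152 mol x 105.99 g/mol = 0.758 g.

0.758 g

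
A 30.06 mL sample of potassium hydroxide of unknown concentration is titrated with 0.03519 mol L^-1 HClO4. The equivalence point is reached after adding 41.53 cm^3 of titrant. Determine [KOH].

0.0486 M

n(HClO4) delivered = 0.03519 x 0.04153 = 0.001461 mol.
For a 1:1 reaction, n(KOH) = 0.001461 mol.
[KOH] = 0.001461 mol / 0.03006 L = 0.0486 M.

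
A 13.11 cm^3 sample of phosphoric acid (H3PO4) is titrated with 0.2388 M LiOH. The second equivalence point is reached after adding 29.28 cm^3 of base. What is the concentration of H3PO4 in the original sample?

0.267 M

n(LiOH) = 0.2388 x 0.02928 = 0.006992 mol.
At the second equivalence point, 2 mol OH^- react per mol H3PO4, so n(H3PO4) = 0.006992 / 2 = 0.003496 mol.
[H3PO4] = 0.003496 / 0.01311 L = 0.267 M.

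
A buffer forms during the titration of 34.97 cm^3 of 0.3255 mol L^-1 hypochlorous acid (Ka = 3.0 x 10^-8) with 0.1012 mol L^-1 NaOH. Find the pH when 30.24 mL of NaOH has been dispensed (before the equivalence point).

Initial n(HClO) = 0.3255 x 0.03497 = 0.01138 mol.
n(NaOH) added = 0.1012 x 0.03024 = 0.003060 mol, converting that many moles of HClO to ClO-.
Remaining n(HClO) = 0.008322 mol; n(ClO-) = 0.003060 mol.
By Henderson-Hasselbalch, pH = pKa + log([A^-]/[HA]) = 7.52 + log(0.003060/0.008322) = 7.52 + (-0.43) = 7.09.

7.09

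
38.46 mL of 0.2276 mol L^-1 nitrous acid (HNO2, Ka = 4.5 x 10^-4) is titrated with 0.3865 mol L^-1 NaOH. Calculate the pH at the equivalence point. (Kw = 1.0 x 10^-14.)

n(HNO2) = 0.2276 x 0.03846 = 0.008753 mol; V(NaOH) at equivalence = 0.008753/0.3865 = 0.02265 L.
At equivalence all the acid is converted to NO2-; total volume = 0.03846 + 0.02265 = 0.06111 L, so [NO2-] = 0.008753/0.06111 = 0.1432 M.
Kb = Kw/Ka = 1.0e-14 / 4.5 x 10^-4 = 2.22e-11.
[OH^-] = sqrt(Kb x [NO2-]) = sqrt(2.22e-11 x 0.1432) = 1.78e-6 M.
pOH = 5.75, so pH = 14.00 - 5.75 = 8.25.

8.25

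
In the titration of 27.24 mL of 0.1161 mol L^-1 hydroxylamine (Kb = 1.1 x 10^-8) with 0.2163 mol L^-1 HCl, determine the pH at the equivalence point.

3.58

n(NH2OH) = 0.1161 x 0.02724 = 0.003163 mol; V(HCl) at equivalence = 0.003163/0.2163 = 0.01462 L.
At equivalence the base is fully converted to NH3OH+; total volume = 0.04186 L, so [NH3OH+] = 0.003163/0.04186 = 0.07555 M.
Ka(NH3OH+) = Kw/Kb = 1.0e-14 / 1.1 x 10^-8 = 9.09e-7.
[H^+] = sqrt(Ka x [NH3OH+]) = sqrt(9.09e-7 x 0.07555) = 0.000262 M.
pH = -log(0.000262) = 3.58.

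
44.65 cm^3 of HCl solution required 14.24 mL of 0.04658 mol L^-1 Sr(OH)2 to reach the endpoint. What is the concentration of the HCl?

0.0297 M

n(Sr(OH)2) delivered = 0.04658 x 0.01424 = 0.0006633 mol.
The reaction is 2 HCl + 1 Sr(OH)2, so n(HCl) = 0.0006633 x 2/1 = 0.001327 mol.
[HCl] = 0.001327 mol / 0.04465 L = 0.0297 M.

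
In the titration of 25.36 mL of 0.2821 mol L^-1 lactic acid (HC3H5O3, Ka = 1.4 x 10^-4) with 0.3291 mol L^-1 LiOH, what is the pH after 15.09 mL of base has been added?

4.21

Initial n(HC3H5O3) = 0.2821 x 0.02536 = 0.007154 mol.
n(LiOH) added = 0.3291 x 0.01509 = 0.004966 mol, converting that many moles of HC3H5O3 to C3H5O3-.
Remaining n(HC3H5O3) = 0.002188 mol; n(C3H5O3-) = 0.004966 mol.
By Henderson-Hasselbalch, pH = pKa + log([A^-]/[HA]) = 3.85 + log(0.004966/0.002188) = 3.85 + (+0.36) = 4.21.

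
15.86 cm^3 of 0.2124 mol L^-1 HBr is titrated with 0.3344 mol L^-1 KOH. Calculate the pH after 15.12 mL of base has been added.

12.74

n(acid) = 0.2124 x 0.01586 = 0.003369 mol; n(KOH) added = 0.3344 x 0.01512 = 0.005056 mol.
Base is in excess by 0.005056 - 0.003369 = 0.001687 mol in a total volume of 0.03098 L.
[OH^-] = 0.001687/0.03098 = 0.05447 M, so pOH = 1.26 and pH = 14.00 - 1.26 = 12.74.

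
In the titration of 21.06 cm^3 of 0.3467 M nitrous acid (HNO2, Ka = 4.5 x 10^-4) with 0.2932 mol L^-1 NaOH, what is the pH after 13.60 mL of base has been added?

Initial n(HNO2) = 0.3467 x 0.02106 = 0.007302 mol.
n(NaOH) added = 0.2932 x 0.01360 = 0.003988 mol, converting that many moles of HNO2 to NO2-.
Remaining n(HNO2) = 0.003314 mol; n(NO2-) = 0.003988 mol.
By Henderson-Hasselbalch, pH = pKa + log([A^-]/[HA]) = 3.35 + log(0.003988/0.003314) = 3.35 + (+0.08) = 3.43.

3.43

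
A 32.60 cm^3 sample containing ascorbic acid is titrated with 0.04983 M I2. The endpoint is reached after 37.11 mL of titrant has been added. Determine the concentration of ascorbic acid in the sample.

0.0567 M

n(I2) = 0.04983 x 0.03711 = 0.001849 mol.
From the balanced equation, 1 mol I2 reacts with 1 mol ascorbic acid, so n(ascorbic acid) = 0.001849 x 1/1 = 0.001849 mol.
[ascorbic acid] = 0.001849 / 0.03260 L = 0.0567 M.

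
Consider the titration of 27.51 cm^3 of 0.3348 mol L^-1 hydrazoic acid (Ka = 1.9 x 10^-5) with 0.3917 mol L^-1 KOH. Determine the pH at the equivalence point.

8.99

n(HN3) = 0.3348 x 0.02751 = 0.009210 mol; V(KOH) at equivalence = 0.009210/0.3917 = 0.02351 L.
At equivalence all the acid is converted to N3-; total volume = 0.02751 + 0.02351 = 0.05102 L, so [N3-] = 0.009210/0.05102 = 0.1805 M.
Kb = Kw/Ka = 1.0e-14 / 1.9 x 10^-5 = 5.26e-10.
[OH^-] = sqrt(Kb x [N3-]) = sqrt(5.26e-10 x 0.1805) = 9.75e-6 M.
pOH = 5.01, so pH = 14.00 - 5.01 = 8.99.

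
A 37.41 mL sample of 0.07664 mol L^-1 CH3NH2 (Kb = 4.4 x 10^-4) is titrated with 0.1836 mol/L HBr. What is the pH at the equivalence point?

5.96

n(CH3NH2) = 0.07664 x 0.03741 = 0.002867 mol; V(HBr) at equivalence = 0.002867/0.1836 = 0.01562 L.
At equivalence the base is fully converted to CH3NH3+; total volume = 0.05303 L, so [CH3NH3+] = 0.002867/0.05303 = 0.05407 M.
Ka(CH3NH3+) = Kw/Kb = 1.0e-14 / 4.4 x 10^-4 = 2.27e-11.
[H^+] = sqrt(Ka x [CH3NH3+]) = sqrt(2.27e-11 x 0.05407) = 1.11e-6 M.
pH = -log(1.11e-6) = 5.96.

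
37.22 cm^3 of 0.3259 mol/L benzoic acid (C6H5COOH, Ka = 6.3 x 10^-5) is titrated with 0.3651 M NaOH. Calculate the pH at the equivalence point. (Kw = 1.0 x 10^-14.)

8.72

n(C6H5COOH) = 0.3259 x 0.03722 = 0.01213 mol; V(NaOH) at equivalence = 0.01213/0.3651 = 0.03322 L.
At equivalence all the acid is converted to C6H5COO-; total volume = 0.03722 + 0.03322 = 0.07044 L, so [C6H5COO-] = 0.01213/0.07044 = 0.1722 M.
Kb = Kw/Ka = 1.0e-14 / 6.3 x 10^-5 = 1.59e-10.
[OH^-] = sqrt(Kb x [C6H5COO-]) = sqrt(1.59e-10 x 0.1722) = 5.23e-6 M.
pOH = 5.28, so pH = 14.00 - 5.28 = 8.72.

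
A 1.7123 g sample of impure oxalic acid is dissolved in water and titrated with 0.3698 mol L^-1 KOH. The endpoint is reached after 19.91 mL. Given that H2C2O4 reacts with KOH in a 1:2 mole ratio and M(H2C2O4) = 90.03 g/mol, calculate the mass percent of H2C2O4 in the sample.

n(KOH) = 0.3698 x 0.01991 = 0.007363 mol.
n(H2C2O4) = 0.007363 / 2 = 0.003681 mol.
mass of H2C2O4 = 0.003681 x 90.03 = 0.3314 g.
% purity = 0.3314 / 1.7123 x 100 = 19.4%.

19.4%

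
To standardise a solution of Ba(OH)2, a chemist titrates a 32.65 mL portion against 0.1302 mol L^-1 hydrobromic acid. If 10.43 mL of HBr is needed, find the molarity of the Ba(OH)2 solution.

0.0208 M

n(HBr) delivered = 0.1302 x 0.01043 = 0.001358 mol.
The reaction is 1 Ba(OH)2 + 2 HBr, so n(Ba(OH)2) = 0.001358 x 1/2 = 0.0006790 mol.
[Ba(OH)2] = 0.0006790 mol / 0.03265 L = 0.0208 M.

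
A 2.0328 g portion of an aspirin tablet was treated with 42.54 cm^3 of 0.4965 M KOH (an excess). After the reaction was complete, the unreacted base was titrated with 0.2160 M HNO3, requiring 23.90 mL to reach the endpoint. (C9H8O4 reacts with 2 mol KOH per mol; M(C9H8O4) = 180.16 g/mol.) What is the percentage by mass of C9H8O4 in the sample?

70.7%

Total n(KOH) added = 0.4965 x 0.04254 = 0.02112 mol.
n(HNO3) used = 0.2160 x 0.02390 = 0.005162 mol, which equals the excess n(KOH).
So n(KOH) consumed by the sample = 0.02112 - 0.005162 = 0.01596 mol.
n(C9H8O4) = 0.01596 / 2 = 0.007979 mol.
mass C9H8O4 = 0.007979 x 180.16 = 1.438 g, so %C9H8O4 = 1.438/2.0328 x 100 = 70.7%.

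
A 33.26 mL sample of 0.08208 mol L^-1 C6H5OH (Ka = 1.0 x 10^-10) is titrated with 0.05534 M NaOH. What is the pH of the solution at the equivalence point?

n(C6H5OH) = 0.08208 x 0.03326 = 0.002730 mol; V(NaOH) at equivalence = 0.002730/0.05534 = 0.04933 L.
At equivalence all the acid is converted to C6H5O-; total volume = 0.03326 + 0.04933 = 0.08259 L, so [C6H5O-] = 0.002730/0.08259 = 0.03305 M.
Kb = Kw/Ka = 1.0e-14 / 1.0 x 10^-10 = 0.000100.
[OH^-] = sqrt(Kb x [C6H5O-]) = sqrt(0.000100 x 0.03305) = 0.00182 M.
pOH = 2.74, so pH = 14.00 - 2.74 = 11.26.

11.26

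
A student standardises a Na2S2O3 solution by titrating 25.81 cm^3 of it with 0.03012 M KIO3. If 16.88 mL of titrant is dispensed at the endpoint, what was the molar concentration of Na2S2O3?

0.118 M

n(KIO3) = 0.03012 x 0.01688 = 0.0005084 mol.
From the balanced equation, 1 mol KIO3 reacts with 6 mol Na2S2O3, so n(Na2S2O3) = 0.0005084 x 6/1 = 0.003051 mol.
[Na2S2O3] = 0.003051 / 0.02581 L = 0.118 M.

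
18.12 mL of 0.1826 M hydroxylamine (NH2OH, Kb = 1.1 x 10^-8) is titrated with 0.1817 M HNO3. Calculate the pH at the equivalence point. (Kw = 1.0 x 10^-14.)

n(NH2OH) = 0.1826 x 0.01812 = 0.003309 mol; V(HNO3) at equivalence = 0.003309/0.1817 = 0.01821 L.
At equivalence the base is fully converted to NH3OH+; total volume = 0.03633 L, so [NH3OH+] = 0.003309/0.03633 = 0.09107 M.
Ka(NH3OH+) = Kw/Kb = 1.0e-14 / 1.1 x 10^-8 = 9.09e-7.
[H^+] = sqrt(Ka x [NH3OH+]) = sqrt(9.09e-7 x 0.09107) = 0.000288 M.
pH = -log(0.000288) = 3.54.

3.54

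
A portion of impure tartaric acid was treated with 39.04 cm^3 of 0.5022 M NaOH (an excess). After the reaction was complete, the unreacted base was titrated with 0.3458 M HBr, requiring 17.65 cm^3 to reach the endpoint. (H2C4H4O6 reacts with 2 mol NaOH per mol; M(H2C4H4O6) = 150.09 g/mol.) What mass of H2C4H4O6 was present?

Total n(NaOH) added = 0.5022 x 0.03904 = 0.01961 mol.
n(HBr) used = 0.3458 x 0.01765 = 0.006103 mol, which equals the excess n(NaOH).
So n(NaOH) consumed by the sample = 0.01961 - 0.006103 = 0.01350 mol.
n(H2C4H4O6) = 0.01350 / 2 = 0.006751 mol.
mass = 0.006751 mol x 150.09 g/mol = 1.01 g.

1.01 g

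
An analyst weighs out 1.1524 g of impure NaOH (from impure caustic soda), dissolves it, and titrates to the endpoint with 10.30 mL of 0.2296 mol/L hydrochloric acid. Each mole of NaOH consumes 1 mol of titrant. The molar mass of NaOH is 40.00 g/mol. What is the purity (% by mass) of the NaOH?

8.21%

n(HCl) = 0.2296 x 0.01030 = 0.002365 mol.
n(NaOH) = 0.002365 / 1 = 0.002365 mol.
mass of NaOH = 0.002365 x 40.00 = 0.09460 g.
% purity = 0.09460 / 1.1524 x 100 = 8.21%.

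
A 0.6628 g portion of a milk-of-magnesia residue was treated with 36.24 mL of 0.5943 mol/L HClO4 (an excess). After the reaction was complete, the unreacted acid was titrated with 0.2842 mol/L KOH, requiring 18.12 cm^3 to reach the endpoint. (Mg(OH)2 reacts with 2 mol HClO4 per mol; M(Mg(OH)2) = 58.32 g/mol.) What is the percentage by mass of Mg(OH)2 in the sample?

Total n(HClO4) added = 0.5943 x 0.03624 = 0.02154 mol.
n(KOH) used = 0.2842 x 0.01812 = 0.005150 mol, which equals the excess n(HClO4).
So n(HClO4) consumed by the sample = 0.02154 - 0.005150 = 0.01639 mol.
n(Mg(OH)2) = 0.01639 / 2 = 0.008194 mol.
mass Mg(OH)2 = 0.008194 x 58.32 = 0.4779 g, so %Mg(OH)2 = 0.4779/0.6628 x 100 = 72.1%.

72.1%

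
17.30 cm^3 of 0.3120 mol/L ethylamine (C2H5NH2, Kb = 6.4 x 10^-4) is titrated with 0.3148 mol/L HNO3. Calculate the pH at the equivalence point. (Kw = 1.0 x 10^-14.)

n(C2H5NH2) = 0.3120 x 0.01730 = 0.005398 mol; V(HNO3) at equivalence = 0.005398/0.3148 = 0.01715 L.
At equivalence the base is fully converted to C2H5NH3+; total volume = 0.03445 L, so [C2H5NH3+] = 0.005398/0.03445 = 0.1567 M.
Ka(C2H5NH3+) = Kw/Kb = 1.0e-14 / 6.4 x 10^-4 = 1.56e-11.
[H^+] = sqrt(Ka x [C2H5NH3+]) = sqrt(1.56e-11 x 0.1567) = 1.56e-6 M.
pH = -log(1.56e-6) = 5.81.

5.81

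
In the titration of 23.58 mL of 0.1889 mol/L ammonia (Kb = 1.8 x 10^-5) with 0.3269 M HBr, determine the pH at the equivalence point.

n(NH3) = 0.1889 x 0.02358 = 0.004454 mol; V(HBr) at equivalence = 0.004454/0.3269 = 0.01363 L.
At equivalence the base is fully converted to NH4+; total volume = 0.03721 L, so [NH4+] = 0.004454/0.03721 = 0.1197 M.
Ka(NH4+) = Kw/Kb = 1.0e-14 / 1.8 x 10^-5 = 5.56e-10.
[H^+] = sqrt(Ka x [NH4+]) = sqrt(5.56e-10 x 0.1197) = 8.16e-6 M.
pH = -log(8.16e-6) = 5.09.

5.09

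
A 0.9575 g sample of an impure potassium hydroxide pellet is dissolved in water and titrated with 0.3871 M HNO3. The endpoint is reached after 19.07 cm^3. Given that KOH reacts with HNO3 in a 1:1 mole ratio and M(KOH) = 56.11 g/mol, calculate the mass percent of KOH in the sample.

43.3%

n(HNO3) = 0.3871 x 0.01907 = 0.007382 mol.
n(KOH) = 0.007382 / 1 = 0.007382 mol.
mass of KOH = 0.007382 x 56.11 = 0.4142 g.
% purity = 0.4142 / 0.9575 x 100 = 43.3%.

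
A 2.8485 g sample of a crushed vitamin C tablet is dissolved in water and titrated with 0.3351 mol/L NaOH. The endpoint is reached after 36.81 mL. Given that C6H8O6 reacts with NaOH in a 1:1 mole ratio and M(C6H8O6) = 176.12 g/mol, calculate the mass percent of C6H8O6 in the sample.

n(NaOH) = 0.3351 x 0.03681 = 0.01234 mol.
n(C6H8O6) = 0.01234 / 1 = 0.01234 mol.
mass of C6H8O6 = 0.01234 x 176.12 = 2.172 g.
% purity = 2.172 / 2.8485 x 100 = 76.3%.

76.3%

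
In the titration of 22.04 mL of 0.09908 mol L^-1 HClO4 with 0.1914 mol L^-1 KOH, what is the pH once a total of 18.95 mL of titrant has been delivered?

12.55

n(acid) = 0.09908 x 0.02204 = 0.002184 mol; n(KOH) added = 0.1914 x 0.01895 = 0.003627 mol.
Base is in excess by 0.003627 - 0.002184 = 0.001443 mol in a total volume of 0.04099 L.
[OH^-] = 0.001443/0.04099 = 0.03521 M, so pOH = 1.45 and pH = 14.00 - 1.45 = 12.55.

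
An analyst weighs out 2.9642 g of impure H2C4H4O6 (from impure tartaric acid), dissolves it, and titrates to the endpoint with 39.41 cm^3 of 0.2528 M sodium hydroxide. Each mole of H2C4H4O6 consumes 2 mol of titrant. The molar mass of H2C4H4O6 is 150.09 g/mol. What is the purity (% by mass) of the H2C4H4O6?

25.2%

n(NaOH) = 0.2528 x 0.03941 = 0.009963 mol.
n(H2C4H4O6) = 0.009963 / 2 = 0.004981 mol.
mass of H2C4H4O6 = 0.004981 x 150.09 = 0.7477 g.
% purity = 0.7477 / 2.9642 x 100 = 25.2%.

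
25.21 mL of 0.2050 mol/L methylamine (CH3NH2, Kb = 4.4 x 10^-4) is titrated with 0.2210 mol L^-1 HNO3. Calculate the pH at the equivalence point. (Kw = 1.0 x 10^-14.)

5.81

n(CH3NH2) = 0.2050 x 0.02521 = 0.005168 mol; V(HNO3) at equivalence = 0.005168/0.2210 = 0.02338 L.
At equivalence the base is fully converted to CH3NH3+; total volume = 0.04859 L, so [CH3NH3+] = 0.005168/0.04859 = 0.1063 M.
Ka(CH3NH3+) = Kw/Kb = 1.0e-14 / 4.4 x 10^-4 = 2.27e-11.
[H^+] = sqrt(Ka x [CH3NH3+]) = sqrt(2.27e-11 x 0.1063) = 1.55e-6 M.
pH = -log(1.55e-6) = 5.81.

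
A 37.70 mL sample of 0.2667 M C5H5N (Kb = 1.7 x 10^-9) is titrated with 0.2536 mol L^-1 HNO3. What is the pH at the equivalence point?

n(C5H5N) = 0.2667 x 0.03770 = 0.01005 mol; V(HNO3) at equivalence = 0.01005/0.2536 = 0.03965 L.
At equivalence the base is fully converted to C5H5NH+; total volume = 0.07735 L, so [C5H5NH+] = 0.01005/0.07735 = 0.1300 M.
Ka(C5H5NH+) = Kw/Kb = 1.0e-14 / 1.7 x 10^-9 = 5.88e-6.
[H^+] = sqrt(Ka x [C5H5NH+]) = sqrt(5.88e-6 x 0.1300) = 0.000874 M.
pH = -log(0.000874) = 3.06.

3.06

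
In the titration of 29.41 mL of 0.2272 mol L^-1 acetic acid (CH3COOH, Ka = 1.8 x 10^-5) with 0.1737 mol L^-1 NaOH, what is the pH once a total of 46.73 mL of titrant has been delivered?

n(acid) = 0.2272 x 0.02941 = 0.006682 mol; n(NaOH) added = 0.1737 x 0.04673 = 0.008117 mol.
Base is in excess by 0.008117 - 0.006682 = 0.001435 mol in a total volume of 0.07614 L.
[OH^-] = 0.001435/0.07614 = 0.01885 M, so pOH = 1.72 and pH = 14.00 - 1.72 = 12.28.

12.28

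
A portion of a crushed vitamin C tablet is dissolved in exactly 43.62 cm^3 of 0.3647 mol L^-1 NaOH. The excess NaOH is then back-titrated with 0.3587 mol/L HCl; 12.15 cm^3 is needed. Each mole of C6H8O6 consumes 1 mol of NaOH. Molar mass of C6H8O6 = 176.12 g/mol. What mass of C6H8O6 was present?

2.03 g

Total n(NaOH) added = 0.3647 x 0.04362 = 0.01591 mol.
n(HCl) used = 0.3587 x 0.01215 = 0.004358 mol, which equals the excess n(NaOH).
So n(NaOH) consumed by the sample = 0.01591 - 0.004358 = 0.01155 mol.
n(C6H8O6) = 0.01155 / 1 = 0.01155 mol.
mass = 0.01155 mol x 176.12 g/mol = 2.03 g.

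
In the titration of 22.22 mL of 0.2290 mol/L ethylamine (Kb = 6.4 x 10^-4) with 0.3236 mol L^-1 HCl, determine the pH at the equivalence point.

n(C2H5NH2) = 0.2290 x 0.02222 = 0.005088 mol; V(HCl) at equivalence = 0.005088/0.3236 = 0.01572 L.
At equivalence the base is fully converted to C2H5NH3+; total volume = 0.03794 L, so [C2H5NH3+] = 0.005088/0.03794 = 0.1341 M.
Ka(C2H5NH3+) = Kw/Kb = 1.0e-14 / 6.4 x 10^-4 = 1.56e-11.
[H^+] = sqrt(Ka x [C2H5NH3+]) = sqrt(1.56e-11 x 0.1341) = 1.45e-6 M.
pH = -log(1.45e-6) = 5.84.

5.84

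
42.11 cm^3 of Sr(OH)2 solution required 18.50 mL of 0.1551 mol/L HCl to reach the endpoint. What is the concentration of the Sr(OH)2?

0.0341 M

n(HCl) delivered = 0.1551 x 0.01850 = 0.002869 mol.
The reaction is 1 Sr(OH)2 + 2 HCl, so n(Sr(OH)2) = 0.002869 x 1/2 = 0.001435 mol.
[Sr(OH)2] = 0.001435 mol / 0.04211 L = 0.0341 M.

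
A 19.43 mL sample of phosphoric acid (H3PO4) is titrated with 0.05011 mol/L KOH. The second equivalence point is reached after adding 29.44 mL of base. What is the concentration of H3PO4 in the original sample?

0.0380 M

n(KOH) = 0.05011 x 0.02944 = 0.001475 mol.
At the second equivalence point, 2 mol OH^- react per mol H3PO4, so n(H3PO4) = 0.001475 / 2 = 0.0007376 mol.
[H3PO4] = 0.0007376 / 0.01943 L = 0.0380 M.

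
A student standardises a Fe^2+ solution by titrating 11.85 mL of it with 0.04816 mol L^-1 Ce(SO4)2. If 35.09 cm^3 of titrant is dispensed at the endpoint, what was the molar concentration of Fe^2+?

n(Ce(SO4)2) = 0.04816 x 0.03509 = 0.001690 mol.
From the balanced equation, 1 mol Ce(SO4)2 reacts with 1 mol Fe^2+, so n(Fe^2+) = 0.001690 x 1/1 = 0.001690 mol.
[Fe^2+] = 0.001690 / 0.01185 L = 0.143 M.

0.143 M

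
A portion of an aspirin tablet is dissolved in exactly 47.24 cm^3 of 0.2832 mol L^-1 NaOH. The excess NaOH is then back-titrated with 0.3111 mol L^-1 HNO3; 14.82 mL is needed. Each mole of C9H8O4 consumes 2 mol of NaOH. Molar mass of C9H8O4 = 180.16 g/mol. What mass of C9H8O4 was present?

Total n(NaOH) added = 0.2832 x 0.04724 = 0.01338 mol.
n(HNO3) used = 0.3111 x 0.01482 = 0.004611 mol, which equals the excess n(NaOH).
So n(NaOH) consumed by the sample = 0.01338 - 0.004611 = 0.008768 mol.
n(C9H8O4) = 0.008768 / 2 = 0.004384 mol.
mass = 0.004384 mol x 180.16 g/mol = 0.790 g.

0.790 g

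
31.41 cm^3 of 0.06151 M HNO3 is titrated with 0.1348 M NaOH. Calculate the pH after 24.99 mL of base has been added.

n(acid) = 0.06151 x 0.03141 = 0.001932 mol; n(NaOH) added = 0.1348 x 0.02499 = 0.003369 mol.
Base is in excess by 0.003369 - 0.001932 = 0.001437 mol in a total volume of 0.05640 L.
[OH^-] = 0.001437/0.05640 = 0.02547 M, so pOH = 1.59 and pH = 14.00 - 1.59 = 12.41.

12.41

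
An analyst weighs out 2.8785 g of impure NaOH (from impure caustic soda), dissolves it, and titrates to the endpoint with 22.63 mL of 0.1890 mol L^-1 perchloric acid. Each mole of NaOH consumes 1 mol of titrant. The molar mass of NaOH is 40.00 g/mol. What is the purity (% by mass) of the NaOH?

n(HClO4) = 0.1890 x 0.02263 = 0.004277 mol.
n(NaOH) = 0.004277 / 1 = 0.004277 mol.
mass of NaOH = 0.004277 x 40.00 = 0.1711 g.
% purity = 0.1711 / 2.8785 x 100 = 5.94%.

5.94%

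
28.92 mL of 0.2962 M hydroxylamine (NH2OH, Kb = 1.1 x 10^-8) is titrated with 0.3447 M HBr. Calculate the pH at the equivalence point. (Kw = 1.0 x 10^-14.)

n(NH2OH) = 0.2962 x 0.02892 = 0.008566 mol; V(HBr) at equivalence = 0.008566/0.3447 = 0.02485 L.
At equivalence the base is fully converted to NH3OH+; total volume = 0.05377 L, so [NH3OH+] = 0.008566/0.05377 = 0.1593 M.
Ka(NH3OH+) = Kw/Kb = 1.0e-14 / 1.1 x 10^-8 = 9.09e-7.
[H^+] = sqrt(Ka x [NH3OH+]) = sqrt(9.09e-7 x 0.1593) = 0.000381 M.
pH = -log(0.000381) = 3.42.

3.42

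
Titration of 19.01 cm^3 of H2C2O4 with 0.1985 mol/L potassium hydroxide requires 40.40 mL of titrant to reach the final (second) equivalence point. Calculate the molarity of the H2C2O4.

0.211 M

n(KOH) = 0.1985 x 0.04040 = 0.008019 mol.
At the final (second) equivalence point, 2 mol OH^- react per mol H2C2O4, so n(H2C2O4) = 0.008019 / 2 = 0.004010 mol.
[H2C2O4] = 0.004010 / 0.01901 L = 0.211 M.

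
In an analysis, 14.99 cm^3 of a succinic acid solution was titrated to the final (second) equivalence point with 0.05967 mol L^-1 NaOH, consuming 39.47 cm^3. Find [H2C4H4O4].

0.0786 M

n(NaOH) = 0.05967 x 0.03947 = 0.002355 mol.
At the final (second) equivalence point, 2 mol OH^- react per mol H2C4H4O4, so n(H2C4H4O4) = 0.002355 / 2 = 0.001178 mol.
[H2C4H4O4] = 0.001178 / 0.01499 L = 0.0786 M.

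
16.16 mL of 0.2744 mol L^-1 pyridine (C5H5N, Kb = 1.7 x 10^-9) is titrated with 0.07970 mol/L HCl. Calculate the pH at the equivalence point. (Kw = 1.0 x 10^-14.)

n(C5H5N) = 0.2744 x 0.01616 = 0.004434 mol; V(HCl) at equivalence = 0.004434/0.07970 = 0.05564 L.
At equivalence the base is fully converted to C5H5NH+; total volume = 0.07180 L, so [C5H5NH+] = 0.004434/0.07180 = 0.06176 M.
Ka(C5H5NH+) = Kw/Kb = 1.0e-14 / 1.7 x 10^-9 = 5.88e-6.
[H^+] = sqrt(Ka x [C5H5NH+]) = sqrt(5.88e-6 x 0.06176) = 0.000603 M.
pH = -log(0.000603) = 3.22.

3.22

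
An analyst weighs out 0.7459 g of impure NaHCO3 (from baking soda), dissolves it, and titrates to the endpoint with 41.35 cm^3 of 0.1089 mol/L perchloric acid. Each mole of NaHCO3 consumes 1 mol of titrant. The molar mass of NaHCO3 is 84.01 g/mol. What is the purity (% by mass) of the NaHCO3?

50.7%

n(HClO4) = 0.1089 x 0.04135 = 0.004503 mol.
n(NaHCO3) = 0.004503 / 1 = 0.004503 mol.
mass of NaHCO3 = 0.004503 x 84.01 = 0.3783 g.
% purity = 0.3783 / 0.7459 x 100 = 50.7%.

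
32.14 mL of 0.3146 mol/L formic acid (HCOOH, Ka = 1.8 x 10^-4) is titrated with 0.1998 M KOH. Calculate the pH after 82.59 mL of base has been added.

n(acid) = 0.3146 x 0.03214 = 0.01011 mol; n(KOH) added = 0.1998 x 0.08259 = 0.01650 mol.
Base is in excess by 0.01650 - 0.01011 = 0.006390 mol in a total volume of 0.1147 L.
[OH^-] = 0.006390/0.1147 = 0.05570 M, so pOH = 1.25 and pH = 14.00 - 1.25 = 12.75.

12.75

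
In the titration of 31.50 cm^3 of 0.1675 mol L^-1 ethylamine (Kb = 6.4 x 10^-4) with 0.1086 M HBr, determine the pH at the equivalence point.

5.99

n(C2H5NH2) = 0.1675 x 0.03150 = 0.005276 mol; V(HBr) at equivalence = 0.005276/0.1086 = 0.04858 L.
At equivalence the base is fully converted to C2H5NH3+; total volume = 0.08008 L, so [C2H5NH3+] = 0.005276/0.08008 = 0.06588 M.
Ka(C2H5NH3+) = Kw/Kb = 1.0e-14 / 6.4 x 10^-4 = 1.56e-11.
[H^+] = sqrt(Ka x [C2H5NH3+]) = sqrt(1.56e-11 x 0.06588) = 1.01e-6 M.
pH = -log(1.01e-6) = 5.99.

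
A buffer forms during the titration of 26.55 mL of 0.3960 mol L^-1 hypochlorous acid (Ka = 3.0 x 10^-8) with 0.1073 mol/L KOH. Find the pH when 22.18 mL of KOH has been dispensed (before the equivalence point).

6.99

Initial n(HClO) = 0.3960 x 0.02655 = 0.01051 mol.
n(KOH) added = 0.1073 x 0.02218 = 0.002380 mol, converting that many moles of HClO to ClO-.
Remaining n(HClO) = 0.008134 mol; n(ClO-) = 0.002380 mol.
By Henderson-Hasselbalch, pH = pKa + log([A^-]/[HA]) = 7.52 + log(0.002380/0.008134) = 7.52 + (-0.53) = 6.99.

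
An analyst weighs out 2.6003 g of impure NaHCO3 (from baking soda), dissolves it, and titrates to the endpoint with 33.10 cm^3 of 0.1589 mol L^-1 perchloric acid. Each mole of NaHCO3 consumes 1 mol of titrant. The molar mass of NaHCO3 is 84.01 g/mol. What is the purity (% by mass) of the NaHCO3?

n(HClO4) = 0.1589 x 0.03310 = 0.005260 mol.
n(NaHCO3) = 0.005260 / 1 = 0.005260 mol.
mass of NaHCO3 = 0.005260 x 84.01 = 0.4419 g.
% purity = 0.4419 / 2.6003 x 100 = 17.0%.

17.0%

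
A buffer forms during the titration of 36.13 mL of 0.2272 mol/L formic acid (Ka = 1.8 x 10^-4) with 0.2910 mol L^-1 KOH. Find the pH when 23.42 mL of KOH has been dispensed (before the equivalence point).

4.43

Initial n(HCOOH) = 0.2272 x 0.03613 = 0.008209 mol.
n(KOH) added = 0.2910 x 0.02342 = 0.006815 mol, converting that many moles of HCOOH to HCOO-.
Remaining n(HCOOH) = 0.001394 mol; n(HCOO-) = 0.006815 mol.
By Henderson-Hasselbalch, pH = pKa + log([A^-]/[HA]) = 3.74 + log(0.006815/0.001394) = 3.74 + (+0.69) = 4.43.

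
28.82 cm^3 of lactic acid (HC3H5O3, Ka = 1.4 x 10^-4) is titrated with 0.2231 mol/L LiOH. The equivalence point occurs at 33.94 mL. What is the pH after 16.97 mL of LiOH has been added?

3.85

16.97 mL is exactly half the equivalence volume (33.94/2), i.e. the half-equivalence point.
There, n(HA) = n(A^-), so pH = pKa = -log(1.4 x 10^-4) = 3.85.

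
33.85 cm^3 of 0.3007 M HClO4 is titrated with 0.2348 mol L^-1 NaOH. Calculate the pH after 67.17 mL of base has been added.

n(acid) = 0.3007 x 0.03385 = 0.01018 mol; n(NaOH) added = 0.2348 x 0.06717 = 0.01577 mol.
Base is in excess by 0.01577 - 0.01018 = 0.005593 mol in a total volume of 0.1010 L.
[OH^-] = 0.005593/0.1010 = 0.05536 M, so pOH = 1.26 and pH = 14.00 - 1.26 = 12.74.

12.74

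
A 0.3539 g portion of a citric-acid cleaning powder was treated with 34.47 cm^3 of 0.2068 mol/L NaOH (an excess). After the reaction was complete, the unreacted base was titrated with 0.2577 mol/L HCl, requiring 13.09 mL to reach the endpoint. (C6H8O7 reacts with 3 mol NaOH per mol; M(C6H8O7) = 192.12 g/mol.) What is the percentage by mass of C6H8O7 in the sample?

68.0%

Total n(NaOH) added = 0.2068 x 0.03447 = 0.007128 mol.
n(HCl) used = 0.2577 x 0.01309 = 0.003373 mol, which equals the excess n(NaOH).
So n(NaOH) consumed by the sample = 0.007128 - 0.003373 = 0.003755 mol.
n(C6H8O7) = 0.003755 / 3 = 0.001252 mol.
mass C6H8O7 = 0.001252 x 192.12 = 0.2405 g, so %C6H8O7 = 0.2405/0.3539 x 100 = 68.0%.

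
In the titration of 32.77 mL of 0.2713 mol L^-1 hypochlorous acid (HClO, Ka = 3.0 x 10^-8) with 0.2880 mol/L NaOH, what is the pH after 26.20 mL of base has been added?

8.27

Initial n(HClO) = 0.2713 x 0.03277 = 0.008891 mol.
n(NaOH) added = 0.2880 x 0.02620 = 0.007546 mol, converting that many moles of HClO to ClO-.
Remaining n(HClO) = 0.001345 mol; n(ClO-) = 0.007546 mol.
By Henderson-Hasselbalch, pH = pKa + log([A^-]/[HA]) = 7.52 + log(0.007546/0.001345) = 7.52 + (+0.75) = 8.27.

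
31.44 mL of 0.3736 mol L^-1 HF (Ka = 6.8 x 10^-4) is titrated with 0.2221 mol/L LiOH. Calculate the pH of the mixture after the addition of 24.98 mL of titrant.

Initial n(HF) = 0.3736 x 0.03144 = 0.01175 mol.
n(LiOH) added = 0.2221 x 0.02498 = 0.005548 mol, converting that many moles of HF to F-.
Remaining n(HF) = 0.006198 mol; n(F-) = 0.005548 mol.
By Henderson-Hasselbalch, pH = pKa + log([A^-]/[HA]) = 3.17 + log(0.005548/0.006198) = 3.17 + (-0.05) = 3.12.

3.12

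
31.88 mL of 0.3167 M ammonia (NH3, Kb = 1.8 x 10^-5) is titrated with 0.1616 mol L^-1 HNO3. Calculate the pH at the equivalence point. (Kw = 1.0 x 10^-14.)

n(NH3) = 0.3167 x 0.03188 = 0.01010 mol; V(HNO3) at equivalence = 0.01010/0.1616 = 0.06248 L.
At equivalence the base is fully converted to NH4+; total volume = 0.09436 L, so [NH4+] = 0.01010/0.09436 = 0.1070 M.
Ka(NH4+) = Kw/Kb = 1.0e-14 / 1.8 x 10^-5 = 5.56e-10.
[H^+] = sqrt(Ka x [NH4+]) = sqrt(5.56e-10 x 0.1070) = 7.71e-6 M.
pH = -log(7.71e-6) = 5.11.

5.11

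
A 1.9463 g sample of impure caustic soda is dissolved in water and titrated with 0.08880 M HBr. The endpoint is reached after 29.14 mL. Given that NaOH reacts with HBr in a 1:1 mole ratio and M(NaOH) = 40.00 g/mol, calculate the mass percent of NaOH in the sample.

n(HBr) = 0.08880 x 0.02914 = 0.002588 mol.
n(NaOH) = 0.002588 / 1 = 0.002588 mol.
mass of NaOH = 0.002588 x 40.00 = 0.1035 g.
% purity = 0.1035 / 1.9463 x 100 = 5.32%.

5.32%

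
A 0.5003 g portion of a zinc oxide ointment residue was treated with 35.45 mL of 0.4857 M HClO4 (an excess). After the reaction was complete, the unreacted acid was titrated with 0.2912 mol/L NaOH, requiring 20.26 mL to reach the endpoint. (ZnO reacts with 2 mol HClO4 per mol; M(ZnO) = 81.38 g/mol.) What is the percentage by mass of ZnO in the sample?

Total n(HClO4) added = 0.4857 x 0.03545 = 0.01722 mol.
n(NaOH) used = 0.2912 x 0.02026 = 0.005900 mol, which equals the excess n(HClO4).
So n(HClO4) consumed by the sample = 0.01722 - 0.005900 = 0.01132 mol.
n(ZnO) = 0.01132 / 2 = 0.005659 mol.
mass ZnO = 0.005659 x 81.38 = 0.4605 g, so %ZnO = 0.4605/0.5003 x 100 = 92.1%.

92.1%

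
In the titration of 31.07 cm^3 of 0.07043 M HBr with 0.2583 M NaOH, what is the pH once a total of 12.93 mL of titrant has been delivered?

12.42

n(acid) = 0.07043 x 0.03107 = 0.002188 mol; n(NaOH) added = 0.2583 x 0.01293 = 0.003340 mol.
Base is in excess by 0.003340 - 0.002188 = 0.001152 mol in a total volume of 0.04400 L.
[OH^-] = 0.001152/0.04400 = 0.02617 M, so pOH = 1.58 and pH = 14.00 - 1.58 = 12.42.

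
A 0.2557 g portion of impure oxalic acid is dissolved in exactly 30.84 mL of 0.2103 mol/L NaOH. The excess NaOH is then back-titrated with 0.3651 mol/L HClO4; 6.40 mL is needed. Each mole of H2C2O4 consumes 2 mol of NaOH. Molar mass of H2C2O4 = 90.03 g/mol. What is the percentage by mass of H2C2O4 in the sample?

Total n(NaOH) added = 0.2103 x 0.03084 = 0.006486 mol.
n(HClO4) used = 0.3651 x 0.006400 = 0.002337 mol, which equals the excess n(NaOH).
So n(NaOH) consumed by the sample = 0.006486 - 0.002337 = 0.004149 mol.
n(H2C2O4) = 0.004149 / 2 = 0.002075 mol.
mass H2C2O4 = 0.002075 x 90.03 = 0.1868 g, so %H2C2O4 = 0.1868/0.2557 x 100 = 73.0%.

73.0%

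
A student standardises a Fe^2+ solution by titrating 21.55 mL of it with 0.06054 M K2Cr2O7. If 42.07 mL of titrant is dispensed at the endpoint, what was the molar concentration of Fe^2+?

0.709 M

n(K2Cr2O7) = 0.06054 x 0.04207 = 0.002547 mol.
From the balanced equation, 1 mol K2Cr2O7 reacts with 6 mol Fe^2+, so n(Fe^2+) = 0.002547 x 6/1 = 0.01528 mol.
[Fe^2+] = 0.01528 / 0.02155 L = 0.709 M.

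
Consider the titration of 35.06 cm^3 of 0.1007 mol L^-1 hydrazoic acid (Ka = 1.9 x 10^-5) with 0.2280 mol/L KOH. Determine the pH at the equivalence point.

8.78

n(HN3) = 0.1007 x 0.03506 = 0.003531 mol; V(KOH) at equivalence = 0.003531/0.2280 = 0.01548 L.
At equivalence all the acid is converted to N3-; total volume = 0.03506 + 0.01548 = 0.05054 L, so [N3-] = 0.003531/0.05054 = 0.06985 M.
Kb = Kw/Ka = 1.0e-14 / 1.9 x 10^-5 = 5.26e-10.
[OH^-] = sqrt(Kb x [N3-]) = sqrt(5.26e-10 x 0.06985) = 6.06e-6 M.
pOH = 5.22, so pH = 14.00 - 5.22 = 8.78.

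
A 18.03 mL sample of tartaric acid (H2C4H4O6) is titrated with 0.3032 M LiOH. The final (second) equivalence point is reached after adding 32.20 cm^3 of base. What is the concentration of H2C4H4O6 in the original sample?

n(LiOH) = 0.3032 x 0.03220 = 0.009763 mol.
At the final (second) equivalence point, 2 mol OH^- react per mol H2C4H4O6, so n(H2C4H4O6) = 0.009763 / 2 = 0.004882 mol.
[H2C4H4O6] = 0.004882 / 0.01803 L = 0.271 M.

0.271 M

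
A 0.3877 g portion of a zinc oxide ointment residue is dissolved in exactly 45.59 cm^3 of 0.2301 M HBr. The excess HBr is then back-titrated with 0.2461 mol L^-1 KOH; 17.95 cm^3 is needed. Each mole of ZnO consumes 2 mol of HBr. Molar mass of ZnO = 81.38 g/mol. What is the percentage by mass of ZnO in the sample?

Total n(HBr) added = 0.2301 x 0.04559 = 0.01049 mol.
n(KOH) used = 0.2461 x 0.01795 = 0.004417 mol, which equals the excess n(HBr).
So n(HBr) consumed by the sample = 0.01049 - 0.004417 = 0.006073 mol.
n(ZnO) = 0.006073 / 2 = 0.003036 mol.
mass ZnO = 0.003036 x 81.38 = 0.2471 g, so %ZnO = 0.2471/0.3877 x 100 = 63.7%.

63.7%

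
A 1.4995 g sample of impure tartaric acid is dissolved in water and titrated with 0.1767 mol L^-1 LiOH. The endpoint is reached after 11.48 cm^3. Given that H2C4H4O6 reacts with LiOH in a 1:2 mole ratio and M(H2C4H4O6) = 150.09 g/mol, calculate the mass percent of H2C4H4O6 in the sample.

n(LiOH) = 0.1767 x 0.01148 = 0.002029 mol.
n(H2C4H4O6) = 0.002029 / 2 = 0.001014 mol.
mass of H2C4H4O6 = 0.001014 x 150.09 = 0.1522 g.
% purity = 0.1522 / 1.4995 x 100 = 10.2%.

10.2%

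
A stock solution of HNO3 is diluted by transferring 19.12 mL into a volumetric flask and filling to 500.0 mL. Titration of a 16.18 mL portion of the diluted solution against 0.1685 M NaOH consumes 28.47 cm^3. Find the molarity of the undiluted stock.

7.75 M

n(NaOH) = 0.1685 x 0.02847 = 0.004797 mol.
n(HNO3) in the aliquot = 0.004797 mol.
[diluted HNO3] = 0.004797 / 0.01618 = 0.2965 M.
Dilution factor = 500.0/19.12 = 26.15, so [stock] = 0.2965 x 26.15 = 7.75 M.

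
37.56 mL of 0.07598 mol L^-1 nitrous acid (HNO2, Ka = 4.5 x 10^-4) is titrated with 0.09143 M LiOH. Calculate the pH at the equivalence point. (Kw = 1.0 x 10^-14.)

n(HNO2) = 0.07598 x 0.03756 = 0.002854 mol; V(LiOH) at equivalence = 0.002854/0.09143 = 0.03121 L.
At equivalence all the acid is converted to NO2-; total volume = 0.03756 + 0.03121 = 0.06877 L, so [NO2-] = 0.002854/0.06877 = 0.04150 M.
Kb = Kw/Ka = 1.0e-14 / 4.5 x 10^-4 = 2.22e-11.
[OH^-] = sqrt(Kb x [NO2-]) = sqrt(2.22e-11 x 0.04150) = 9.60e-7 M.
pOH = 6.02, so pH = 14.00 - 6.02 = 7.98.

7.98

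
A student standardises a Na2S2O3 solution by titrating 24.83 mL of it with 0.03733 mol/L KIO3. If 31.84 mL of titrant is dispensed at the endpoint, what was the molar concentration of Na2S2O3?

n(KIO3) = 0.03733 x 0.03184 = 0.001189 mol.
From the balanced equation, 1 mol KIO3 reacts with 6 mol Na2S2O3, so n(Na2S2O3) = 0.001189 x 6/1 = 0.007132 mol.
[Na2S2O3] = 0.007132 / 0.02483 L = 0.287 M.

0.287 M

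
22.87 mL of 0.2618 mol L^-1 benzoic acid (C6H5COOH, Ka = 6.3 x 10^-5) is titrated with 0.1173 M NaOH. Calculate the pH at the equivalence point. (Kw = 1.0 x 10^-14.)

n(C6H5COOH) = 0.2618 x 0.02287 = 0.005987 mol; V(NaOH) at equivalence = 0.005987/0.1173 = 0.05104 L.
At equivalence all the acid is converted to C6H5COO-; total volume = 0.02287 + 0.05104 = 0.07391 L, so [C6H5COO-] = 0.005987/0.07391 = 0.08101 M.
Kb = Kw/Ka = 1.0e-14 / 6.3 x 10^-5 = 1.59e-10.
[OH^-] = sqrt(Kb x [C6H5COO-]) = sqrt(1.59e-10 x 0.08101) = 3.59e-6 M.
pOH = 5.45, so pH = 14.00 - 5.45 = 8.55.

8.55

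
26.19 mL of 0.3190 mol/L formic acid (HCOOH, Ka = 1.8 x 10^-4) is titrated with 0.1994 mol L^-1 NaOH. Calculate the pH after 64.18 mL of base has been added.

12.69

n(acid) = 0.3190 x 0.02619 = 0.008355 mol; n(NaOH) added = 0.1994 x 0.06418 = 0.01280 mol.
Base is in excess by 0.01280 - 0.008355 = 0.004443 mol in a total volume of 0.09037 L.
[OH^-] = 0.004443/0.09037 = 0.04916 M, so pOH = 1.31 and pH = 14.00 - 1.31 = 12.69.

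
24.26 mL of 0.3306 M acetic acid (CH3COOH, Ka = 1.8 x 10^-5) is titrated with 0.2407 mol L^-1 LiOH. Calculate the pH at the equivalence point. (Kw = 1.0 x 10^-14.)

n(CH3COOH) = 0.3306 x 0.02426 = 0.008020 mol; V(LiOH) at equivalence = 0.008020/0.2407 = 0.03332 L.
At equivalence all the acid is converted to CH3COO-; total volume = 0.02426 + 0.03332 = 0.05758 L, so [CH3COO-] = 0.008020/0.05758 = 0.1393 M.
Kb = Kw/Ka = 1.0e-14 / 1.8 x 10^-5 = 5.56e-10.
[OH^-] = sqrt(Kb x [CH3COO-]) = sqrt(5.56e-10 x 0.1393) = 8.80e-6 M.
pOH = 5.06, so pH = 14.00 - 5.06 = 8.94.

8.94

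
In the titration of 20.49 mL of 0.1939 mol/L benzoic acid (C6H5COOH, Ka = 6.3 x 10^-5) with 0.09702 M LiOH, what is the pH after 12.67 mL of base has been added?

Initial n(C6H5COOH) = 0.1939 x 0.02049 = 0.003973 mol.
n(LiOH) added = 0.09702 x 0.01267 = 0.001229 mol, converting that many moles of C6H5COOH to C6H5COO-.
Remaining n(C6H5COOH) = 0.002744 mol; n(C6H5COO-) = 0.001229 mol.
By Henderson-Hasselbalch, pH = pKa + log([A^-]/[HA]) = 4.20 + log(0.001229/0.002744) = 4.20 + (-0.35) = 3.85.

3.85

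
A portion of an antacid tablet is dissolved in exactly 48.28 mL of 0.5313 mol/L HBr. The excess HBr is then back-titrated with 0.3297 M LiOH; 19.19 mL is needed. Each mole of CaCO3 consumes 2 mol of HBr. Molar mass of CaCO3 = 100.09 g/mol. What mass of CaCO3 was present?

0.967 g

Total n(HBr) added = 0.5313 x 0.04828 = 0.02565 mol.
n(LiOH) used = 0.3297 x 0.01919 = 0.006327 mol, which equals the excess n(HBr).
So n(HBr) consumed by the sample = 0.02565 - 0.006327 = 0.01932 mol.
n(CaCO3) = 0.01932 / 2 = 0.009662 mol.
mass = 0.009662 mol x 100.09 g/mol = 0.967 g.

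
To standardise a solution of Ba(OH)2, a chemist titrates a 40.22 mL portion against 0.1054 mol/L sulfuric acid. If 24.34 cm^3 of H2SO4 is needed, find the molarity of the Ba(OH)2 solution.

n(H2SO4) delivered = 0.1054 x 0.02434 = 0.002565 mol.
For a 1:1 reaction, n(Ba(OH)2) = 0.002565 mol.
[Ba(OH)2] = 0.002565 mol / 0.04022 L = 0.0638 M.

0.0638 M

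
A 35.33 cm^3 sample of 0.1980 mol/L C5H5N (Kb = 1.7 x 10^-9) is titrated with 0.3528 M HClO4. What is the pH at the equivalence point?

n(C5H5N) = 0.1980 x 0.03533 = 0.006995 mol; V(HClO4) at equivalence = 0.006995/0.3528 = 0.01983 L.
At equivalence the base is fully converted to C5H5NH+; total volume = 0.05516 L, so [C5H5NH+] = 0.006995/0.05516 = 0.1268 M.
Ka(C5H5NH+) = Kw/Kb = 1.0e-14 / 1.7 x 10^-9 = 5.88e-6.
[H^+] = sqrt(Ka x [C5H5NH+]) = sqrt(5.88e-6 x 0.1268) = 0.000864 M.
pH = -log(0.000864) = 3.06.

3.06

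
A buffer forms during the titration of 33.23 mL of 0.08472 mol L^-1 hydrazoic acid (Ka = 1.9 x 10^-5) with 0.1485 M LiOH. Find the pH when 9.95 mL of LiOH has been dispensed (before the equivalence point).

Initial n(HN3) = 0.08472 x 0.03323 = 0.002815 mol.
n(LiOH) added = 0.1485 x 0.009950 = 0.001478 mol, converting that many moles of HN3 to N3-.
Remaining n(HN3) = 0.001338 mol; n(N3-) = 0.001478 mol.
By Henderson-Hasselbalch, pH = pKa + log([A^-]/[HA]) = 4.72 + log(0.001478/0.001338) = 4.72 + (+0.04) = 4.76.

4.76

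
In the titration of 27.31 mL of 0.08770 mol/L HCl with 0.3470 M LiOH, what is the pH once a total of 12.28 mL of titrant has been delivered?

12.67

n(acid) = 0.08770 x 0.02731 = 0.002395 mol; n(LiOH) added = 0.3470 x 0.01228 = 0.004261 mol.
Base is in excess by 0.004261 - 0.002395 = 0.001866 mol in a total volume of 0.03959 L.
[OH^-] = 0.001866/0.03959 = 0.04713 M, so pOH = 1.33 and pH = 14.00 - 1.33 = 12.67.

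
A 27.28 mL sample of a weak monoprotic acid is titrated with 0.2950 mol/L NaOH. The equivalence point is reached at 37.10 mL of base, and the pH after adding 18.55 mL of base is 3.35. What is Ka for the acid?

4.5 x 10^-4

18.55 mL is half of the equivalence volume, so this is the half-equivalence point where [HA] = [A^-].
At half-equivalence pH = pKa, so pKa = 3.35.
Ka = 10^(-3.35) = 4.5 x 10^-4.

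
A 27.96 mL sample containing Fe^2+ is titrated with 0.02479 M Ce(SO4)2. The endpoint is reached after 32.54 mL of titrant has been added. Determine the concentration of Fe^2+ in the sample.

n(Ce(SO4)2) = 0.02479 x 0.03254 = 0.0008067 mol.
From the balanced equation, 1 mol Ce(SO4)2 reacts with 1 mol Fe^2+, so n(Fe^2+) = 0.0008067 x 1/1 = 0.0008067 mol.
[Fe^2+] = 0.0008067 / 0.02796 L = 0.0289 M.

0.0289 M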